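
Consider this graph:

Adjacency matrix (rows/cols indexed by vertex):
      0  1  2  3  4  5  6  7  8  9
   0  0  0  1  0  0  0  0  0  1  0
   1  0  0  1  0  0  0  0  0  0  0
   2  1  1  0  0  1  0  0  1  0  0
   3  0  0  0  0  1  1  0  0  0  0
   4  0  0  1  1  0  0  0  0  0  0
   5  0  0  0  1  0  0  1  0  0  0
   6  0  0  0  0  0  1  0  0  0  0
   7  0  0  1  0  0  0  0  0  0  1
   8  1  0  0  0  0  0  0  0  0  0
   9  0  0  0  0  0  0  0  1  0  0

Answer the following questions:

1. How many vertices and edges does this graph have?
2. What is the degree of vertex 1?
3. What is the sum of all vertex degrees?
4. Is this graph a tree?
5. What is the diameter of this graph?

Count: 10 vertices, 9 edges.
Vertex 1 has neighbors [2], degree = 1.
Handshaking lemma: 2 * 9 = 18.
A graph is a tree iff it is connected and has exactly n-1 edges. This graph is connected (all 10 vertices in one component) and has 10-1 = 9 edges. It is a tree.
Diameter (longest shortest path) = 6.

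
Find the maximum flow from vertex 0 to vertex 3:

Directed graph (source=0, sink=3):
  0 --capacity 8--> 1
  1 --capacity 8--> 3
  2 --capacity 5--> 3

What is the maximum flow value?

Computing max flow:
  Flow on (0->1): 8/8
  Flow on (1->3): 8/8
Maximum flow = 8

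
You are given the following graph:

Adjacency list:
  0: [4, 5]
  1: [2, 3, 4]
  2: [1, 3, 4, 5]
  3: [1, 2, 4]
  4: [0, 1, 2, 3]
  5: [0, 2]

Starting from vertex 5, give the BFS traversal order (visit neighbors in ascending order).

BFS from vertex 5 (neighbors processed in ascending order):
Visit order: 5, 0, 2, 4, 1, 3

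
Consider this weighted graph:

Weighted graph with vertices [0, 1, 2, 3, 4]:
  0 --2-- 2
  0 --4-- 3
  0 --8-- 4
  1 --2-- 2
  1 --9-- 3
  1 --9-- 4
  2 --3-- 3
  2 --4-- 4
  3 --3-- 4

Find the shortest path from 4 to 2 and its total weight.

Using Dijkstra's algorithm from vertex 4:
Shortest path: 4 -> 2
Total weight: 4 = 4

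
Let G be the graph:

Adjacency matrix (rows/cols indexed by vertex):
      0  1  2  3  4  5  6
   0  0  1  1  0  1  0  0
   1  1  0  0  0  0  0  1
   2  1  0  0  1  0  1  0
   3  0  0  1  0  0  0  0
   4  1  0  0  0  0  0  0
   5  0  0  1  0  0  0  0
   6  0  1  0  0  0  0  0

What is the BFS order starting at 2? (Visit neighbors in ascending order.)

BFS from vertex 2 (neighbors processed in ascending order):
Visit order: 2, 0, 3, 5, 1, 4, 6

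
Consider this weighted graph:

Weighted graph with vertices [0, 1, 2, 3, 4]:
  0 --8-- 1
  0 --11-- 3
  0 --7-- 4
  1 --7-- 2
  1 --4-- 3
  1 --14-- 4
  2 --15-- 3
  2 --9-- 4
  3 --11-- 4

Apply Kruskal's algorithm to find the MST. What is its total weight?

Applying Kruskal's algorithm (sort edges by weight, add if no cycle):
  Add (1,3) w=4
  Add (0,4) w=7
  Add (1,2) w=7
  Add (0,1) w=8
  Skip (2,4) w=9 (creates cycle)
  Skip (0,3) w=11 (creates cycle)
  Skip (3,4) w=11 (creates cycle)
  Skip (1,4) w=14 (creates cycle)
  Skip (2,3) w=15 (creates cycle)
MST weight = 26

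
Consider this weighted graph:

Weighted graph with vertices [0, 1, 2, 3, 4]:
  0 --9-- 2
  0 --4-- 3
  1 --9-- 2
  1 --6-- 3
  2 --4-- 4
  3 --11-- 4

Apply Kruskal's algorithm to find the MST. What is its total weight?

Applying Kruskal's algorithm (sort edges by weight, add if no cycle):
  Add (0,3) w=4
  Add (2,4) w=4
  Add (1,3) w=6
  Add (0,2) w=9
  Skip (1,2) w=9 (creates cycle)
  Skip (3,4) w=11 (creates cycle)
MST weight = 23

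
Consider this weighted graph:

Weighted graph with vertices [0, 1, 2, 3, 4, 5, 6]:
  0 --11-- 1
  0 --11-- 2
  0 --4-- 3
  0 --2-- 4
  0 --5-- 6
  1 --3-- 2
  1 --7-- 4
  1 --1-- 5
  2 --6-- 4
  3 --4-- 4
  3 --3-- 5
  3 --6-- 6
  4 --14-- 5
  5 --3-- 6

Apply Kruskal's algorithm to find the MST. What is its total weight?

Applying Kruskal's algorithm (sort edges by weight, add if no cycle):
  Add (1,5) w=1
  Add (0,4) w=2
  Add (1,2) w=3
  Add (3,5) w=3
  Add (5,6) w=3
  Add (0,3) w=4
  Skip (3,4) w=4 (creates cycle)
  Skip (0,6) w=5 (creates cycle)
  Skip (2,4) w=6 (creates cycle)
  Skip (3,6) w=6 (creates cycle)
  Skip (1,4) w=7 (creates cycle)
  Skip (0,1) w=11 (creates cycle)
  Skip (0,2) w=11 (creates cycle)
  Skip (4,5) w=14 (creates cycle)
MST weight = 16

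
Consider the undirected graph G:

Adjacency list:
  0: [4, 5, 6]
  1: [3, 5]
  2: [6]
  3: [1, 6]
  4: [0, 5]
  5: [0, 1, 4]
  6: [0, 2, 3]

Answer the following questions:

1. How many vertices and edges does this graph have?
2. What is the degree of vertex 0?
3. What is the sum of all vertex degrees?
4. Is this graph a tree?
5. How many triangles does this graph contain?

Count: 7 vertices, 8 edges.
Vertex 0 has neighbors [4, 5, 6], degree = 3.
Handshaking lemma: 2 * 8 = 16.
A tree on 7 vertices has 6 edges. This graph has 8 edges (2 extra). Not a tree.
Number of triangles = 1.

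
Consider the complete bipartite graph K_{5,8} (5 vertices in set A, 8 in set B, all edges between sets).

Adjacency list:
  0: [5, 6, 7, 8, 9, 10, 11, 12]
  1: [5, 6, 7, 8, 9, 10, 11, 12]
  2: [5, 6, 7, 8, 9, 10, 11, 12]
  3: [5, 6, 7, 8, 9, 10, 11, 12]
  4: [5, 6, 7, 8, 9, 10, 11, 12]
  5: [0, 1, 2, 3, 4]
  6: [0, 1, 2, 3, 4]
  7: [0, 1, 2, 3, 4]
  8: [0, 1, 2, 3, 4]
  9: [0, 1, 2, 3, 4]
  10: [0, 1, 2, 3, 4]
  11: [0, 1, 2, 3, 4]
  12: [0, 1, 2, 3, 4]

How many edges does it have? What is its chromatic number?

K_{5,8} has 5 * 8 = 40 edges.
Bipartite graphs have chromatic number 2 (color each partition differently).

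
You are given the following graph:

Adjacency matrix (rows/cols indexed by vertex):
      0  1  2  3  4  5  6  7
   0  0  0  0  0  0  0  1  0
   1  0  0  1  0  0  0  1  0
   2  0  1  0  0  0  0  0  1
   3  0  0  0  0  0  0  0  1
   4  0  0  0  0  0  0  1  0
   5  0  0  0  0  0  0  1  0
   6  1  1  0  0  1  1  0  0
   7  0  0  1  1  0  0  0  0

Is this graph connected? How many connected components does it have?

Checking connectivity: the graph has 1 connected component(s).
All vertices are reachable from each other. The graph IS connected.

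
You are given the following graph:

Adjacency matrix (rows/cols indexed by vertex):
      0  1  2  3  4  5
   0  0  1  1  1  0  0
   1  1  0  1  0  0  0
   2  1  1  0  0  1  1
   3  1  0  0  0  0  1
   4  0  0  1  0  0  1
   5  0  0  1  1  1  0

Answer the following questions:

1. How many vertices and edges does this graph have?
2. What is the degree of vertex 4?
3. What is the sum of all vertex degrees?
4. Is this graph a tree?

Count: 6 vertices, 8 edges.
Vertex 4 has neighbors [2, 5], degree = 2.
Handshaking lemma: 2 * 8 = 16.
A tree on 6 vertices has 5 edges. This graph has 8 edges (3 extra). Not a tree.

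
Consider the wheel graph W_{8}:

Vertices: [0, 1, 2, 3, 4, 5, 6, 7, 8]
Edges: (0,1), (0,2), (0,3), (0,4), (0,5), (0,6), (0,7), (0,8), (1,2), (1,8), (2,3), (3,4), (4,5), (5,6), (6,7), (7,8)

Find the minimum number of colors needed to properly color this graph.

W_{8} = C_{8} plus a hub adjacent to every cycle vertex.
The outer cycle needs 2 colors (even cycle); the hub is adjacent to all of them so needs a fresh color.
Chromatic number = 2 + 1 = 3.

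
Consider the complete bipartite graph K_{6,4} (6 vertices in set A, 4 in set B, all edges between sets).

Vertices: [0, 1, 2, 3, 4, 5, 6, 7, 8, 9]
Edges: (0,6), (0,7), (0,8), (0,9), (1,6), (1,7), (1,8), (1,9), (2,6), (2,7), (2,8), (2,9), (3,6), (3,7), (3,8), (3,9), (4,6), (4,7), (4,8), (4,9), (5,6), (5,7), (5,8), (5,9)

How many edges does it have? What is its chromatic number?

K_{6,4} has 6 * 4 = 24 edges.
Bipartite graphs have chromatic number 2 (color each partition differently).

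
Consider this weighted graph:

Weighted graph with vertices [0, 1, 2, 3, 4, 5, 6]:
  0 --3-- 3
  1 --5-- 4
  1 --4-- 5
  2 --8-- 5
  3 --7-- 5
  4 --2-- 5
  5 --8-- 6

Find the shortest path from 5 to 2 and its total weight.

Using Dijkstra's algorithm from vertex 5:
Shortest path: 5 -> 2
Total weight: 8 = 8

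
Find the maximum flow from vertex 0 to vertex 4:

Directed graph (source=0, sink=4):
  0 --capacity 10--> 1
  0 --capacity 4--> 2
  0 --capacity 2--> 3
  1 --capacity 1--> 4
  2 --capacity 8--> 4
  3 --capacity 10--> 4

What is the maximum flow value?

Computing max flow:
  Flow on (0->1): 1/10
  Flow on (0->2): 4/4
  Flow on (0->3): 2/2
  Flow on (1->4): 1/1
  Flow on (2->4): 4/8
  Flow on (3->4): 2/10
Maximum flow = 7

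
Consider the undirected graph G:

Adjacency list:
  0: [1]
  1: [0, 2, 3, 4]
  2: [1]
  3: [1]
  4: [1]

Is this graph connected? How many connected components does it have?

Checking connectivity: the graph has 1 connected component(s).
All vertices are reachable from each other. The graph IS connected.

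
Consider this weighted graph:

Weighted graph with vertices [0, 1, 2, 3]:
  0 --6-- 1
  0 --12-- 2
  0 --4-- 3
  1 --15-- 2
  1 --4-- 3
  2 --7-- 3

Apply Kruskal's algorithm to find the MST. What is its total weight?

Applying Kruskal's algorithm (sort edges by weight, add if no cycle):
  Add (0,3) w=4
  Add (1,3) w=4
  Skip (0,1) w=6 (creates cycle)
  Add (2,3) w=7
  Skip (0,2) w=12 (creates cycle)
  Skip (1,2) w=15 (creates cycle)
MST weight = 15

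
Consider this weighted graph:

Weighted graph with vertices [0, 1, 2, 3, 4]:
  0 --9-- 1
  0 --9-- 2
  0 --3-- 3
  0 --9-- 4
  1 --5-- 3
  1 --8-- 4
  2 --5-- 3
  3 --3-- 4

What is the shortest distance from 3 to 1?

Using Dijkstra's algorithm from vertex 3:
Shortest path: 3 -> 1
Total weight: 5 = 5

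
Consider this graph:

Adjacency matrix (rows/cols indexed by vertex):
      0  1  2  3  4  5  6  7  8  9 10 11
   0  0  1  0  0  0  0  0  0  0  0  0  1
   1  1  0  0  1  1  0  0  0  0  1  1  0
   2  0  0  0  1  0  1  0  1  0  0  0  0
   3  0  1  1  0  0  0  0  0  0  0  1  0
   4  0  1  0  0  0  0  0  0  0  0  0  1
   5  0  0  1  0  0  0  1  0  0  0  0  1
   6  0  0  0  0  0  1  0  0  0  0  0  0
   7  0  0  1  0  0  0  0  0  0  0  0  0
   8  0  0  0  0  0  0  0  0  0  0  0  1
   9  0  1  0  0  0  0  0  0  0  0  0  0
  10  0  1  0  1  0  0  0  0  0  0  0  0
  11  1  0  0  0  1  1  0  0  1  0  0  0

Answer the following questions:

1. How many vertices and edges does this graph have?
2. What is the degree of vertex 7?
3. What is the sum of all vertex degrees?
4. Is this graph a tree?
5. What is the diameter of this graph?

Count: 12 vertices, 14 edges.
Vertex 7 has neighbors [2], degree = 1.
Handshaking lemma: 2 * 14 = 28.
A tree on 12 vertices has 11 edges. This graph has 14 edges (3 extra). Not a tree.
Diameter (longest shortest path) = 5.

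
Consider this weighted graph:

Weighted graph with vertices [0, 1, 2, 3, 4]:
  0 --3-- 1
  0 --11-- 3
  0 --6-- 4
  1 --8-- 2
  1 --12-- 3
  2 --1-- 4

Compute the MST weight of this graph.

Applying Kruskal's algorithm (sort edges by weight, add if no cycle):
  Add (2,4) w=1
  Add (0,1) w=3
  Add (0,4) w=6
  Skip (1,2) w=8 (creates cycle)
  Add (0,3) w=11
  Skip (1,3) w=12 (creates cycle)
MST weight = 21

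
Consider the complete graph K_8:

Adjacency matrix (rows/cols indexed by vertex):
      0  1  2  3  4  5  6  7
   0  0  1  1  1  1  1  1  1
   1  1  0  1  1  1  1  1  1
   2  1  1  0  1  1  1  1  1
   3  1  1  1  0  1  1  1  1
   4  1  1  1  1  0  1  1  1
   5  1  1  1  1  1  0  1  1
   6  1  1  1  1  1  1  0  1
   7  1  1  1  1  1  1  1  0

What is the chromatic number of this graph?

In K_8, every vertex is adjacent to every other vertex.
Each vertex needs a unique color.
Chromatic number = 8.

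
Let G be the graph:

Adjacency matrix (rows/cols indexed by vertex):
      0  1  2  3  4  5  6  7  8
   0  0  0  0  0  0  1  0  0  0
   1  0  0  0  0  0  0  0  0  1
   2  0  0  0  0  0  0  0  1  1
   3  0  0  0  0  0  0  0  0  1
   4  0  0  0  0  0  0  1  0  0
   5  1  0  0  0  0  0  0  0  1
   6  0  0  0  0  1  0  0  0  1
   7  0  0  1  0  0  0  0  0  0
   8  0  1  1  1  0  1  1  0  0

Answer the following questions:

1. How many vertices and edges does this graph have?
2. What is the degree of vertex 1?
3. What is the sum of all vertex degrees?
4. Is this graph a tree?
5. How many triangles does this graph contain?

Count: 9 vertices, 8 edges.
Vertex 1 has neighbors [8], degree = 1.
Handshaking lemma: 2 * 8 = 16.
A graph is a tree iff it is connected and has exactly n-1 edges. This graph is connected (all 9 vertices in one component) and has 9-1 = 8 edges. It is a tree.
Number of triangles = 0.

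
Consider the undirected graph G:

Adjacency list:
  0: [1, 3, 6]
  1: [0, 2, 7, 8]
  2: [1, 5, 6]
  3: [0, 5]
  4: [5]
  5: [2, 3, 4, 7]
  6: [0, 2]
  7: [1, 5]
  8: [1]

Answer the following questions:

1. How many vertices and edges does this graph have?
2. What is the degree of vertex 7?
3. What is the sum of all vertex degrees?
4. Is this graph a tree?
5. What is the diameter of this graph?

Count: 9 vertices, 11 edges.
Vertex 7 has neighbors [1, 5], degree = 2.
Handshaking lemma: 2 * 11 = 22.
A tree on 9 vertices has 8 edges. This graph has 11 edges (3 extra). Not a tree.
Diameter (longest shortest path) = 4.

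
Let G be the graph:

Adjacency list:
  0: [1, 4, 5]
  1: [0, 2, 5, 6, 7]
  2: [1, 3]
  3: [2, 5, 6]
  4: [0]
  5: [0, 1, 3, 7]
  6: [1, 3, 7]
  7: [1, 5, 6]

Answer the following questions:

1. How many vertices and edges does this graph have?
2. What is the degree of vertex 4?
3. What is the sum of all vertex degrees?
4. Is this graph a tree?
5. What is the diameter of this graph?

Count: 8 vertices, 12 edges.
Vertex 4 has neighbors [0], degree = 1.
Handshaking lemma: 2 * 12 = 24.
A tree on 8 vertices has 7 edges. This graph has 12 edges (5 extra). Not a tree.
Diameter (longest shortest path) = 3.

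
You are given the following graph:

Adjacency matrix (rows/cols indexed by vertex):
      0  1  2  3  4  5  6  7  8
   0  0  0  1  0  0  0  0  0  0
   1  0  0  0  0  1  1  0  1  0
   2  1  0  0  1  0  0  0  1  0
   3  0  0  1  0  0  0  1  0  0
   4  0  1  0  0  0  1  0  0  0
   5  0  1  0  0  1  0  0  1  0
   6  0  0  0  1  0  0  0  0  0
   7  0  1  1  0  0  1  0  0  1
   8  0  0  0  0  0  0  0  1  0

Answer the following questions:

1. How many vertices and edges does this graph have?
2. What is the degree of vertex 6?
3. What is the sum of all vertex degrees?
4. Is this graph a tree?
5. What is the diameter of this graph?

Count: 9 vertices, 10 edges.
Vertex 6 has neighbors [3], degree = 1.
Handshaking lemma: 2 * 10 = 20.
A tree on 9 vertices has 8 edges. This graph has 10 edges (2 extra). Not a tree.
Diameter (longest shortest path) = 5.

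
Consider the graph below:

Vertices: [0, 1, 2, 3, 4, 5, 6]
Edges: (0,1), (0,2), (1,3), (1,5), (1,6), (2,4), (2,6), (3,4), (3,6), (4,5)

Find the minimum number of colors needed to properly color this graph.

The graph has a maximum clique of size 3 (lower bound on chromatic number).
A valid 3-coloring: {0: 1, 1: 0, 2: 0, 3: 1, 4: 2, 5: 1, 6: 2}.
Chromatic number = 3.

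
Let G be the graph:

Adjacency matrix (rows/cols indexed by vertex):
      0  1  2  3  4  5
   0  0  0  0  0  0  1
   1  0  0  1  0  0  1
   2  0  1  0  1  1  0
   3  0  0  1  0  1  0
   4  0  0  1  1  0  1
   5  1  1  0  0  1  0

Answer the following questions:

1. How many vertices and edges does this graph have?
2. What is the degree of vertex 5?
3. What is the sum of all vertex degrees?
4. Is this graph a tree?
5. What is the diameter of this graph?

Count: 6 vertices, 7 edges.
Vertex 5 has neighbors [0, 1, 4], degree = 3.
Handshaking lemma: 2 * 7 = 14.
A tree on 6 vertices has 5 edges. This graph has 7 edges (2 extra). Not a tree.
Diameter (longest shortest path) = 3.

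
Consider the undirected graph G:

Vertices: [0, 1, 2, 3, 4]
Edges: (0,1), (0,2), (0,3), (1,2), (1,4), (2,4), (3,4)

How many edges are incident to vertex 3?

Vertex 3 has neighbors [0, 4], so deg(3) = 2.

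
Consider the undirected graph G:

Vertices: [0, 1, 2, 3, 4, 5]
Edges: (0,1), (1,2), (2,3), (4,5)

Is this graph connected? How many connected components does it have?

Checking connectivity: the graph has 2 connected component(s).
Components: [[0, 1, 2, 3], [4, 5]]. The graph is NOT connected.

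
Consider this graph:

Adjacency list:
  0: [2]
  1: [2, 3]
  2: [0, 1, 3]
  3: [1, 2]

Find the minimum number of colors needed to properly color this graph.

The graph has a maximum clique of size 3 (lower bound on chromatic number).
A valid 3-coloring: {0: 1, 1: 1, 2: 0, 3: 2}.
Chromatic number = 3.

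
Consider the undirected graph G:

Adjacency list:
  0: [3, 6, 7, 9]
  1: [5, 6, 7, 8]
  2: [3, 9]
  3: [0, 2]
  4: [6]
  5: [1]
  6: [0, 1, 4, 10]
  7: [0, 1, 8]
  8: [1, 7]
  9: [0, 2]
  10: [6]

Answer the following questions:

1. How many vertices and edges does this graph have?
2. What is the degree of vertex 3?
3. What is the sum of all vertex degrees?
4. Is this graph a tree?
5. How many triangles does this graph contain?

Count: 11 vertices, 13 edges.
Vertex 3 has neighbors [0, 2], degree = 2.
Handshaking lemma: 2 * 13 = 26.
A tree on 11 vertices has 10 edges. This graph has 13 edges (3 extra). Not a tree.
Number of triangles = 1.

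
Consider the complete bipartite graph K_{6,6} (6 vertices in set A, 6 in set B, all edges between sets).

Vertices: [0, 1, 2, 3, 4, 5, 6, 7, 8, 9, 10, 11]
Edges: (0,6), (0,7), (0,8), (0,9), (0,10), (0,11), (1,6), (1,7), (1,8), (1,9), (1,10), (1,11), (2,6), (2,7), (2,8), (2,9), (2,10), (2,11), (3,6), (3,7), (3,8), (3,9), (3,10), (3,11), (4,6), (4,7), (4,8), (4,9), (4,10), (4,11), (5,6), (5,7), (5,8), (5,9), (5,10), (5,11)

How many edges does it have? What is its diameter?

K_{6,6} has 6 * 6 = 36 edges.
Any vertex reaches any opposite-side vertex in 1 step; same-side vertices reach in 2 steps via any opposite-side vertex.
Diameter = 2.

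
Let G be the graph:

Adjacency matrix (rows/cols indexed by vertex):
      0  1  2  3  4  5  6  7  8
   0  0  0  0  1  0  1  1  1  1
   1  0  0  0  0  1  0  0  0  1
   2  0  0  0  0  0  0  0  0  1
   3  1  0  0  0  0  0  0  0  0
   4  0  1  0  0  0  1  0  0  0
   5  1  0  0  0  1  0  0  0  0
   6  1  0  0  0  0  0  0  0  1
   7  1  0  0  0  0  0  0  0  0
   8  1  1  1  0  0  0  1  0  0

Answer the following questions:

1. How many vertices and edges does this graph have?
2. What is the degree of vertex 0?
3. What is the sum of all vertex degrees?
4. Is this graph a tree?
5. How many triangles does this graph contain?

Count: 9 vertices, 10 edges.
Vertex 0 has neighbors [3, 5, 6, 7, 8], degree = 5.
Handshaking lemma: 2 * 10 = 20.
A tree on 9 vertices has 8 edges. This graph has 10 edges (2 extra). Not a tree.
Number of triangles = 1.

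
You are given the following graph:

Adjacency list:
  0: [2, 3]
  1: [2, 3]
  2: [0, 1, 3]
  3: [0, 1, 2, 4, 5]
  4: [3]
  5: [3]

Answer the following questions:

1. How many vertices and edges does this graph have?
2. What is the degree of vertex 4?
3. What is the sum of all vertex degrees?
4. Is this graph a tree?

Count: 6 vertices, 7 edges.
Vertex 4 has neighbors [3], degree = 1.
Handshaking lemma: 2 * 7 = 14.
A tree on 6 vertices has 5 edges. This graph has 7 edges (2 extra). Not a tree.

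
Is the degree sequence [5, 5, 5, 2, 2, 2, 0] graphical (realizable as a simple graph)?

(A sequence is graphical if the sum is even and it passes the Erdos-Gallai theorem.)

Sum of degrees = 21. Sum is odd, so the sequence is NOT graphical.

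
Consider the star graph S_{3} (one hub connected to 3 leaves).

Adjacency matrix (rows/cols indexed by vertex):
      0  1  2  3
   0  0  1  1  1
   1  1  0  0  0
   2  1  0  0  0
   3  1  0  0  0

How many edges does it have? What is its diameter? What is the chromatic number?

Star graph S_{3}: the hub connects to all 3 leaves.
Edges = 3.
Diameter = 2 (any leaf to hub is 1, leaf to leaf through hub is 2).
Star graphs are bipartite (hub vs leaves), so chromatic number = 2.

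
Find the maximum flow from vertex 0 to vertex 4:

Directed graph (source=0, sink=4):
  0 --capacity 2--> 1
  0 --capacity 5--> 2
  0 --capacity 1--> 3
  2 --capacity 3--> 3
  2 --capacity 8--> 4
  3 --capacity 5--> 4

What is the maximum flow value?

Computing max flow:
  Flow on (0->2): 5/5
  Flow on (0->3): 1/1
  Flow on (2->4): 5/8
  Flow on (3->4): 1/5
Maximum flow = 6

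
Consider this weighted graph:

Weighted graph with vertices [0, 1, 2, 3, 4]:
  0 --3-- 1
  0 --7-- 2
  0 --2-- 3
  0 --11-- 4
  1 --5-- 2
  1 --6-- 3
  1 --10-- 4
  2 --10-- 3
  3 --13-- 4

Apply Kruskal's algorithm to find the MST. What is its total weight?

Applying Kruskal's algorithm (sort edges by weight, add if no cycle):
  Add (0,3) w=2
  Add (0,1) w=3
  Add (1,2) w=5
  Skip (1,3) w=6 (creates cycle)
  Skip (0,2) w=7 (creates cycle)
  Add (1,4) w=10
  Skip (2,3) w=10 (creates cycle)
  Skip (0,4) w=11 (creates cycle)
  Skip (3,4) w=13 (creates cycle)
MST weight = 20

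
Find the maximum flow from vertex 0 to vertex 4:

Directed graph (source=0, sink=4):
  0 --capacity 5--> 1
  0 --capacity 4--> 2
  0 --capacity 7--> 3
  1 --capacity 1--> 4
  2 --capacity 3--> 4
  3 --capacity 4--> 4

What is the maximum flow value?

Computing max flow:
  Flow on (0->1): 1/5
  Flow on (0->2): 3/4
  Flow on (0->3): 4/7
  Flow on (1->4): 1/1
  Flow on (2->4): 3/3
  Flow on (3->4): 4/4
Maximum flow = 8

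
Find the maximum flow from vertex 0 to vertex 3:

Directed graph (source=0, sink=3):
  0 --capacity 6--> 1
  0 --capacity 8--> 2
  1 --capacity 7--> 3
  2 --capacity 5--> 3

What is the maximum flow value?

Computing max flow:
  Flow on (0->1): 6/6
  Flow on (0->2): 5/8
  Flow on (1->3): 6/7
  Flow on (2->3): 5/5
Maximum flow = 11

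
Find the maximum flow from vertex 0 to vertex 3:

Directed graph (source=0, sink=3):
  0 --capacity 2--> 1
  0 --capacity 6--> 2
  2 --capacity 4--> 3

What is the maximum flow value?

Computing max flow:
  Flow on (0->2): 4/6
  Flow on (2->3): 4/4
Maximum flow = 4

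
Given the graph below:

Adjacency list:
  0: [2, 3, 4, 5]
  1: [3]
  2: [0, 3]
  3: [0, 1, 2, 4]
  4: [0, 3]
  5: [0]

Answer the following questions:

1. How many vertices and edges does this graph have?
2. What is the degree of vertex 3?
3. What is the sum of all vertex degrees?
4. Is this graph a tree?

Count: 6 vertices, 7 edges.
Vertex 3 has neighbors [0, 1, 2, 4], degree = 4.
Handshaking lemma: 2 * 7 = 14.
A tree on 6 vertices has 5 edges. This graph has 7 edges (2 extra). Not a tree.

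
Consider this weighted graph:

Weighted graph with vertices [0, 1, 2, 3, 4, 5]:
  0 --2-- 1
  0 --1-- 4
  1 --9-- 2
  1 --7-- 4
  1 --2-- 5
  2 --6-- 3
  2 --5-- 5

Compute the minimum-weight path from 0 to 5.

Using Dijkstra's algorithm from vertex 0:
Shortest path: 0 -> 1 -> 5
Total weight: 2 + 2 = 4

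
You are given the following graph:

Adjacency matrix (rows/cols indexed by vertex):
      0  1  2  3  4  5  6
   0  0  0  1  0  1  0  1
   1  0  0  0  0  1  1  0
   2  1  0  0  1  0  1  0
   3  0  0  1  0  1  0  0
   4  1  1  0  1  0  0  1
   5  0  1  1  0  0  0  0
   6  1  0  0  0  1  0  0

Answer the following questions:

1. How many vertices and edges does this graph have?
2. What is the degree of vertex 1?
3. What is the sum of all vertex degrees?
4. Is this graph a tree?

Count: 7 vertices, 9 edges.
Vertex 1 has neighbors [4, 5], degree = 2.
Handshaking lemma: 2 * 9 = 18.
A tree on 7 vertices has 6 edges. This graph has 9 edges (3 extra). Not a tree.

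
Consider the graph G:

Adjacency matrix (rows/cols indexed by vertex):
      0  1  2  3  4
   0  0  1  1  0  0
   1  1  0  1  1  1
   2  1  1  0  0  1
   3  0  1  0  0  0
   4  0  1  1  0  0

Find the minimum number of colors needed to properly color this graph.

The graph has a maximum clique of size 3 (lower bound on chromatic number).
A valid 3-coloring: {0: 2, 1: 0, 2: 1, 3: 1, 4: 2}.
Chromatic number = 3.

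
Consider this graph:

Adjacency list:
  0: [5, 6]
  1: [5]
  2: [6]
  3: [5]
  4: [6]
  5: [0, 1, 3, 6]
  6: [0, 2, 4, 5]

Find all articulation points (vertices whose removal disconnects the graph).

An articulation point is a vertex whose removal disconnects the graph.
Articulation points: [5, 6]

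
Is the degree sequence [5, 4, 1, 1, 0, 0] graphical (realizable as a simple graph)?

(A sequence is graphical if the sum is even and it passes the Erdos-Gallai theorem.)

Sum of degrees = 11. Sum is odd, so the sequence is NOT graphical.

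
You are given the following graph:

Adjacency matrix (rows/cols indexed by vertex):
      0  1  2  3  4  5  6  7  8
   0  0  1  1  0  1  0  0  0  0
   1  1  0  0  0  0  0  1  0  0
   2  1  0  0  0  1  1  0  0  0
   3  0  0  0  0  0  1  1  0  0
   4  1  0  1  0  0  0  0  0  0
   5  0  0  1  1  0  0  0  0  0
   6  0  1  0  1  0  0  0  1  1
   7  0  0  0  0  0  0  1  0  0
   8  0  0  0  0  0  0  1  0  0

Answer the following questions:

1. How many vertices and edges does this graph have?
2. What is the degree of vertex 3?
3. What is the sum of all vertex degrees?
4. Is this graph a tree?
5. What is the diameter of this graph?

Count: 9 vertices, 10 edges.
Vertex 3 has neighbors [5, 6], degree = 2.
Handshaking lemma: 2 * 10 = 20.
A tree on 9 vertices has 8 edges. This graph has 10 edges (2 extra). Not a tree.
Diameter (longest shortest path) = 4.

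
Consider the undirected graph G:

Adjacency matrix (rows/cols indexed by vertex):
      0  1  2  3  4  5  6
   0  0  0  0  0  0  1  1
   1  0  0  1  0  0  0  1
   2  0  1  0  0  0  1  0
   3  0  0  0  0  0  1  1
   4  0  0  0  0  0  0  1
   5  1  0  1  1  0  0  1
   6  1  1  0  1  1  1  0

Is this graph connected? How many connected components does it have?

Checking connectivity: the graph has 1 connected component(s).
All vertices are reachable from each other. The graph IS connected.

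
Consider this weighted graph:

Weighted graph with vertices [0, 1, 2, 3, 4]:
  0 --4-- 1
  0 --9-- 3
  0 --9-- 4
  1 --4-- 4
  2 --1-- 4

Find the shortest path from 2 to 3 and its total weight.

Using Dijkstra's algorithm from vertex 2:
Shortest path: 2 -> 4 -> 1 -> 0 -> 3
Total weight: 1 + 4 + 4 + 9 = 18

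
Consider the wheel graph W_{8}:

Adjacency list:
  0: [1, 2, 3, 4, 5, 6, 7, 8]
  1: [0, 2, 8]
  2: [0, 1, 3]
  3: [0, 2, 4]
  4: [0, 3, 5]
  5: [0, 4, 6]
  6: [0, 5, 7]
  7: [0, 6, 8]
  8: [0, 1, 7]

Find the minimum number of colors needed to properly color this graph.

W_{8} = C_{8} plus a hub adjacent to every cycle vertex.
The outer cycle needs 2 colors (even cycle); the hub is adjacent to all of them so needs a fresh color.
Chromatic number = 2 + 1 = 3.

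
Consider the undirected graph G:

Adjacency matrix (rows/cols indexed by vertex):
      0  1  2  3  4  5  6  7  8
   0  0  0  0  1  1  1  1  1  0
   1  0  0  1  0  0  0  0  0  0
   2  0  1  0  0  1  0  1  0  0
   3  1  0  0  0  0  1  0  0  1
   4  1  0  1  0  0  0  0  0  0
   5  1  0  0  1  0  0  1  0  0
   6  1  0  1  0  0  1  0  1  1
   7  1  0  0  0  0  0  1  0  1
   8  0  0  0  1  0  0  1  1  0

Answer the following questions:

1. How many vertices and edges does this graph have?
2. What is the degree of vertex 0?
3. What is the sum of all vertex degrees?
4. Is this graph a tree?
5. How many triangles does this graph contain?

Count: 9 vertices, 14 edges.
Vertex 0 has neighbors [3, 4, 5, 6, 7], degree = 5.
Handshaking lemma: 2 * 14 = 28.
A tree on 9 vertices has 8 edges. This graph has 14 edges (6 extra). Not a tree.
Number of triangles = 4.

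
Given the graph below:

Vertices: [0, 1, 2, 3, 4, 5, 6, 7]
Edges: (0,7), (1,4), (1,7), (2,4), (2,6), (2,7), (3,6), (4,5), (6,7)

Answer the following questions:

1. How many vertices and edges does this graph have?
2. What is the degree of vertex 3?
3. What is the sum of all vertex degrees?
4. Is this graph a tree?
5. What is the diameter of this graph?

Count: 8 vertices, 9 edges.
Vertex 3 has neighbors [6], degree = 1.
Handshaking lemma: 2 * 9 = 18.
A tree on 8 vertices has 7 edges. This graph has 9 edges (2 extra). Not a tree.
Diameter (longest shortest path) = 4.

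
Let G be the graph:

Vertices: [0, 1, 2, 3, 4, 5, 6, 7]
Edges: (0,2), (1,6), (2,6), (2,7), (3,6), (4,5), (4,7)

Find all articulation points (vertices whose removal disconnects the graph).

An articulation point is a vertex whose removal disconnects the graph.
Articulation points: [2, 4, 6, 7]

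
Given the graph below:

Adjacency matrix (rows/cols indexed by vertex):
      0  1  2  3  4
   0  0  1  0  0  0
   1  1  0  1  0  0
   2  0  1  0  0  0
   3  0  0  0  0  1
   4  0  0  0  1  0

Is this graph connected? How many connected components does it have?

Checking connectivity: the graph has 2 connected component(s).
Components: [[0, 1, 2], [3, 4]]. The graph is NOT connected.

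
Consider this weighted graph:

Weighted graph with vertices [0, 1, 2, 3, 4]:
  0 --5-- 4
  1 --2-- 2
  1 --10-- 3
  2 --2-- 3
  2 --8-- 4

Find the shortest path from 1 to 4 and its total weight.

Using Dijkstra's algorithm from vertex 1:
Shortest path: 1 -> 2 -> 4
Total weight: 2 + 8 = 10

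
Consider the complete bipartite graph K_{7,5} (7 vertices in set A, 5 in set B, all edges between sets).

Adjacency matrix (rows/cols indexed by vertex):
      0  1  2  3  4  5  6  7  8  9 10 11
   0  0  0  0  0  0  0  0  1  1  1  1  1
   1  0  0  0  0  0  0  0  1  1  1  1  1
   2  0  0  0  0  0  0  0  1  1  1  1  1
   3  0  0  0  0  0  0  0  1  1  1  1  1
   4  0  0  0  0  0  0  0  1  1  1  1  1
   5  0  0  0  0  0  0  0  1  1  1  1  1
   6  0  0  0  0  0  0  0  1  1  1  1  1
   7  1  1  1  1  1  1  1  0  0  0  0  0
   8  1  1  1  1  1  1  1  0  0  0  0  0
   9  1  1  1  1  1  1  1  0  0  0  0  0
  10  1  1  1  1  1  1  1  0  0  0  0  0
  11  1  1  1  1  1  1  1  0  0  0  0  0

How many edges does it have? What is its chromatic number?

K_{7,5} has 7 * 5 = 35 edges.
Bipartite graphs have chromatic number 2 (color each partition differently).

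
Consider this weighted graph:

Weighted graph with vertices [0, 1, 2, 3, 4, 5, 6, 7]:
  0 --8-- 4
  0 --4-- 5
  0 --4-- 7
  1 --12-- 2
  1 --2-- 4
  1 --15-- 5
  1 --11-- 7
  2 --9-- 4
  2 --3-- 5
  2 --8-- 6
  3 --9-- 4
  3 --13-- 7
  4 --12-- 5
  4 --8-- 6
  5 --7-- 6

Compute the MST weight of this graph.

Applying Kruskal's algorithm (sort edges by weight, add if no cycle):
  Add (1,4) w=2
  Add (2,5) w=3
  Add (0,7) w=4
  Add (0,5) w=4
  Add (5,6) w=7
  Add (0,4) w=8
  Skip (2,6) w=8 (creates cycle)
  Skip (4,6) w=8 (creates cycle)
  Skip (2,4) w=9 (creates cycle)
  Add (3,4) w=9
  Skip (1,7) w=11 (creates cycle)
  Skip (1,2) w=12 (creates cycle)
  Skip (4,5) w=12 (creates cycle)
  Skip (3,7) w=13 (creates cycle)
  Skip (1,5) w=15 (creates cycle)
MST weight = 37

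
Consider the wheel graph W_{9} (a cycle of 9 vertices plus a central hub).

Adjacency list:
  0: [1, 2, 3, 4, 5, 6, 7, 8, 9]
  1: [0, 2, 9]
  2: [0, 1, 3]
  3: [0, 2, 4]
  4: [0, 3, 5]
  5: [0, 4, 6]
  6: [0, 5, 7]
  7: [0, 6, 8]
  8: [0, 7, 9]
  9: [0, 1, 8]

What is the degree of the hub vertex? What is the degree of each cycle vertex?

The hub connects to all 9 cycle vertices, so deg(hub) = 9.
Each cycle vertex connects to 2 neighbors on the cycle plus the hub, so deg(cycle vertex) = 3.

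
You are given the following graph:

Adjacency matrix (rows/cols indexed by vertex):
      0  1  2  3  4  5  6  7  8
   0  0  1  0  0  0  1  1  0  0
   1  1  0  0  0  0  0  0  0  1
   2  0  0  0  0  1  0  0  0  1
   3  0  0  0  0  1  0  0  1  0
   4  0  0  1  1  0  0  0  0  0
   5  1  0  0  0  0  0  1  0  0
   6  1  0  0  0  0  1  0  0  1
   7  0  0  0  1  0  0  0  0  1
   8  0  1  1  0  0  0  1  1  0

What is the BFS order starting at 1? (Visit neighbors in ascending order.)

BFS from vertex 1 (neighbors processed in ascending order):
Visit order: 1, 0, 8, 5, 6, 2, 7, 4, 3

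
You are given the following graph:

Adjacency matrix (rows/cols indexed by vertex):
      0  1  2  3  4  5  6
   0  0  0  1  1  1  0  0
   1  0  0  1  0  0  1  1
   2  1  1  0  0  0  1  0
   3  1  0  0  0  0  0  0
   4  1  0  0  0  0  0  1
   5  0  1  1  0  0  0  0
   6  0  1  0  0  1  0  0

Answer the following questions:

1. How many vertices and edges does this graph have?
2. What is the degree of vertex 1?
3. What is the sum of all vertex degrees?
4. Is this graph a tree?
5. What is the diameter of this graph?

Count: 7 vertices, 8 edges.
Vertex 1 has neighbors [2, 5, 6], degree = 3.
Handshaking lemma: 2 * 8 = 16.
A tree on 7 vertices has 6 edges. This graph has 8 edges (2 extra). Not a tree.
Diameter (longest shortest path) = 3.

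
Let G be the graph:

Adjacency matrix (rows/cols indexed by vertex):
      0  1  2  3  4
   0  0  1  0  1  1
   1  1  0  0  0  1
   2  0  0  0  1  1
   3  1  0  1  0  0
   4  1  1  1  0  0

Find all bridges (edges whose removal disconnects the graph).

No bridges found. The graph is 2-edge-connected (no single edge removal disconnects it).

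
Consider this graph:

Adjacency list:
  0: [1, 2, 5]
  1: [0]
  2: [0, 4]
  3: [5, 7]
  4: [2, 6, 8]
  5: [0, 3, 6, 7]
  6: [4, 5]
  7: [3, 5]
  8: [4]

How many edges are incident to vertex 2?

Vertex 2 has neighbors [0, 4], so deg(2) = 2.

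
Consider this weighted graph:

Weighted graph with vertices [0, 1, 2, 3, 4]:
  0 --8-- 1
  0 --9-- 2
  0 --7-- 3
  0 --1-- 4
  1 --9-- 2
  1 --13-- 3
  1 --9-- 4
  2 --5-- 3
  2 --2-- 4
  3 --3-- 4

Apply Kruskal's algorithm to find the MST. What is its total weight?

Applying Kruskal's algorithm (sort edges by weight, add if no cycle):
  Add (0,4) w=1
  Add (2,4) w=2
  Add (3,4) w=3
  Skip (2,3) w=5 (creates cycle)
  Skip (0,3) w=7 (creates cycle)
  Add (0,1) w=8
  Skip (0,2) w=9 (creates cycle)
  Skip (1,2) w=9 (creates cycle)
  Skip (1,4) w=9 (creates cycle)
  Skip (1,3) w=13 (creates cycle)
MST weight = 14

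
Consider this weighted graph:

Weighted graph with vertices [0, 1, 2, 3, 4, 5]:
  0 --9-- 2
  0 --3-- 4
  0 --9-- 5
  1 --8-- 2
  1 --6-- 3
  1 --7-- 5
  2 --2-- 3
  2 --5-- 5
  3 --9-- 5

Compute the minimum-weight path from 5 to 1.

Using Dijkstra's algorithm from vertex 5:
Shortest path: 5 -> 1
Total weight: 7 = 7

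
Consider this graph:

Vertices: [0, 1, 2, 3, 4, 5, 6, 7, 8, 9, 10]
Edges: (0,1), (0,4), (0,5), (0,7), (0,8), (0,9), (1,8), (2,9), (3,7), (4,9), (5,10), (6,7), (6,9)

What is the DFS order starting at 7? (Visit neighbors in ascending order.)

DFS from vertex 7 (neighbors processed in ascending order):
Visit order: 7, 0, 1, 8, 4, 9, 2, 6, 5, 10, 3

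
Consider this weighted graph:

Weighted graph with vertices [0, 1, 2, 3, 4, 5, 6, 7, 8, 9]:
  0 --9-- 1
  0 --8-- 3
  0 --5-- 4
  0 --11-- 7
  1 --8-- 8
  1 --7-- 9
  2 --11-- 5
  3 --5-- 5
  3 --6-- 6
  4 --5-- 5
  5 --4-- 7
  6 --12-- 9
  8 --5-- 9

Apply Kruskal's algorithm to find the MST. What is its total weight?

Applying Kruskal's algorithm (sort edges by weight, add if no cycle):
  Add (5,7) w=4
  Add (0,4) w=5
  Add (3,5) w=5
  Add (4,5) w=5
  Add (8,9) w=5
  Add (3,6) w=6
  Add (1,9) w=7
  Skip (0,3) w=8 (creates cycle)
  Skip (1,8) w=8 (creates cycle)
  Add (0,1) w=9
  Skip (0,7) w=11 (creates cycle)
  Add (2,5) w=11
  Skip (6,9) w=12 (creates cycle)
MST weight = 57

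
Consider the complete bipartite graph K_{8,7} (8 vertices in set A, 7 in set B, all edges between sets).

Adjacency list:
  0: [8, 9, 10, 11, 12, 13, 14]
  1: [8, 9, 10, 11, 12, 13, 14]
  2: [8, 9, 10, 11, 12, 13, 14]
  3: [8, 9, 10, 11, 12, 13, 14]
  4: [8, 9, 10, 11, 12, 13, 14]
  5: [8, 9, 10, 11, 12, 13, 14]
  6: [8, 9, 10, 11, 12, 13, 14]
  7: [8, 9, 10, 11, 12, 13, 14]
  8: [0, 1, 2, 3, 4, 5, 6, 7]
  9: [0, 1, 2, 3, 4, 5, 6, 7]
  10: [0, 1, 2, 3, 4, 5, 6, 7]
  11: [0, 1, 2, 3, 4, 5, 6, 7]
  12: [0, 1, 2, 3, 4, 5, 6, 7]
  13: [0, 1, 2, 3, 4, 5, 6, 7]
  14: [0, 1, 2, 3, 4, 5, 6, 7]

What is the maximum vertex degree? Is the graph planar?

Set-A vertices have degree 7; set-B vertices have degree 8. Maximum degree = max(8,7) = 8.
K_{8,7} contains K_{3,3} as a subgraph (since both sides have >= 3 vertices); by Kuratowski's theorem it is not planar.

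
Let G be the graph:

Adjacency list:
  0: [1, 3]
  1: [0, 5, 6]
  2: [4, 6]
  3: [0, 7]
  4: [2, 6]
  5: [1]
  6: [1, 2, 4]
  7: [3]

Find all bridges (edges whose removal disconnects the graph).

A bridge is an edge whose removal increases the number of connected components.
Bridges found: (0,1), (0,3), (1,5), (1,6), (3,7)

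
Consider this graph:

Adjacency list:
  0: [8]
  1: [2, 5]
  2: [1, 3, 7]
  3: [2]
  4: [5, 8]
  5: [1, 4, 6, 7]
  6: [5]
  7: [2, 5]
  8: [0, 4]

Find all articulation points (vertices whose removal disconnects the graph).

An articulation point is a vertex whose removal disconnects the graph.
Articulation points: [2, 4, 5, 8]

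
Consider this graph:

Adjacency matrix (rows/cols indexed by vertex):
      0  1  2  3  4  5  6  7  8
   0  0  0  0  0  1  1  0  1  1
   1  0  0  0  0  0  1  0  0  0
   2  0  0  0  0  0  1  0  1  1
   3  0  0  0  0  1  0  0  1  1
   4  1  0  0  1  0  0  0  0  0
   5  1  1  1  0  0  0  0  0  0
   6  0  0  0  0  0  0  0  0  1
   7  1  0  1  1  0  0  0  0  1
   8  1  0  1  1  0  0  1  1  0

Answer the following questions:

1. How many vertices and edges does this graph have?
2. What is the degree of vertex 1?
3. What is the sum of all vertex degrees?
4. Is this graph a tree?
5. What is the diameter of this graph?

Count: 9 vertices, 13 edges.
Vertex 1 has neighbors [5], degree = 1.
Handshaking lemma: 2 * 13 = 26.
A tree on 9 vertices has 8 edges. This graph has 13 edges (5 extra). Not a tree.
Diameter (longest shortest path) = 4.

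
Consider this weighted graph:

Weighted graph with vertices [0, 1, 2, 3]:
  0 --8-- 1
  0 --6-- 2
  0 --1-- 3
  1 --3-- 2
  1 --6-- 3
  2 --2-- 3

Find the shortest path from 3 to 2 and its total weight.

Using Dijkstra's algorithm from vertex 3:
Shortest path: 3 -> 2
Total weight: 2 = 2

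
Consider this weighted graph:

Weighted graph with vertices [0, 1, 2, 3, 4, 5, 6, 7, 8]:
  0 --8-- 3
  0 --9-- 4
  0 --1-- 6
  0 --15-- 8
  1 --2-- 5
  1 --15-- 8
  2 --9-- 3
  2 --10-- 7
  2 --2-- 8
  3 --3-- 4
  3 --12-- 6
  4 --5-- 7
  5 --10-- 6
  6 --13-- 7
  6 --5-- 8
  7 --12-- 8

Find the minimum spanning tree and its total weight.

Applying Kruskal's algorithm (sort edges by weight, add if no cycle):
  Add (0,6) w=1
  Add (1,5) w=2
  Add (2,8) w=2
  Add (3,4) w=3
  Add (4,7) w=5
  Add (6,8) w=5
  Add (0,3) w=8
  Skip (0,4) w=9 (creates cycle)
  Skip (2,3) w=9 (creates cycle)
  Skip (2,7) w=10 (creates cycle)
  Add (5,6) w=10
  Skip (3,6) w=12 (creates cycle)
  Skip (7,8) w=12 (creates cycle)
  Skip (6,7) w=13 (creates cycle)
  Skip (0,8) w=15 (creates cycle)
  Skip (1,8) w=15 (creates cycle)
MST weight = 36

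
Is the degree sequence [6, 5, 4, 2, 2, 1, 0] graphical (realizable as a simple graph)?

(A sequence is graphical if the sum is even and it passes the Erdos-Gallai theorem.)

Sum of degrees = 20. Sum is even but fails Erdos-Gallai. The sequence is NOT graphical.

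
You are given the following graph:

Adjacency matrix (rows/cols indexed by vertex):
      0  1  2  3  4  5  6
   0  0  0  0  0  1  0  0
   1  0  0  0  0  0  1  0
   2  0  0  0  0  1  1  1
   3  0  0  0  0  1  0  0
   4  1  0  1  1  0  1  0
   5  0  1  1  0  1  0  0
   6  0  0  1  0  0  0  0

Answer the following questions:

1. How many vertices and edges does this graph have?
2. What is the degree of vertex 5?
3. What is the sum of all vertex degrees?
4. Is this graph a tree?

Count: 7 vertices, 7 edges.
Vertex 5 has neighbors [1, 2, 4], degree = 3.
Handshaking lemma: 2 * 7 = 14.
A tree on 7 vertices has 6 edges. This graph has 7 edges (1 extra). Not a tree.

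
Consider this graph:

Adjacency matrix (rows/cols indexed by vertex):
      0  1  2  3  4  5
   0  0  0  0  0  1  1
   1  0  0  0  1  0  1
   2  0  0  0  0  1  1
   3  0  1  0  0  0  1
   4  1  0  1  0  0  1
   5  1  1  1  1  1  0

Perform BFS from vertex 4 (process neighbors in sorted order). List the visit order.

BFS from vertex 4 (neighbors processed in ascending order):
Visit order: 4, 0, 2, 5, 1, 3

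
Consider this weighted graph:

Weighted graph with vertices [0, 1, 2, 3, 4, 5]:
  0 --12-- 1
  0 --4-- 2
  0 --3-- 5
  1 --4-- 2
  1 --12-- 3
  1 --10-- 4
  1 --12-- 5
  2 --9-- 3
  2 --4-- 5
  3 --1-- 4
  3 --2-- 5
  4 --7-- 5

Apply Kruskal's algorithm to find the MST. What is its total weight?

Applying Kruskal's algorithm (sort edges by weight, add if no cycle):
  Add (3,4) w=1
  Add (3,5) w=2
  Add (0,5) w=3
  Add (0,2) w=4
  Add (1,2) w=4
  Skip (2,5) w=4 (creates cycle)
  Skip (4,5) w=7 (creates cycle)
  Skip (2,3) w=9 (creates cycle)
  Skip (1,4) w=10 (creates cycle)
  Skip (0,1) w=12 (creates cycle)
  Skip (1,5) w=12 (creates cycle)
  Skip (1,3) w=12 (creates cycle)
MST weight = 14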